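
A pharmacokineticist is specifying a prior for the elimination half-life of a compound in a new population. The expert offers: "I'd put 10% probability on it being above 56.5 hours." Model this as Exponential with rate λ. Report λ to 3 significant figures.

λ ≈ 0.0408

P(T > 56.5) = e^(−λ·56.5) = 0.1, so λ = −ln(0.1)/56.5 = 0.0408.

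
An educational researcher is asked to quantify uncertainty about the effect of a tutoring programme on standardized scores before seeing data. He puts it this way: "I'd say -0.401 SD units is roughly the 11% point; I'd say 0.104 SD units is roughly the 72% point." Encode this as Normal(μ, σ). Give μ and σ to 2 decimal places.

For Normal(μ,σ), the p-quantile is μ + z_p·σ. Here z_{0.11} = -1.227, z_{0.72} = 0.5828.
So -0.401 = μ − 1.227σ and 0.104 = μ + 0.5828σ.
Subtracting: σ = (0.104 − -0.401)/(0.5828 − (-1.227)) = 0.28.
Then μ = -0.401 − (-1.227)·0.28 = -0.06.

μ = -0.06, σ = 0.28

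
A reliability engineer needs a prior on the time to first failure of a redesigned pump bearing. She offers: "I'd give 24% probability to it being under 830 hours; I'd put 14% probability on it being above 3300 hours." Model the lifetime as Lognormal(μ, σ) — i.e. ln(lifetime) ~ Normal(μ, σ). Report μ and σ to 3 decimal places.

If T ~ Lognormal(μ,σ) then ln T ~ Normal(μ,σ), so the p-quantile of ln T is μ + z_p·σ.
ln(830) = 6.721 and ln(3300) = 8.102; z_{0.24} = -0.7063, z_{0.86} = 1.08.
σ = (8.102 − 6.721)/(1.08 − (-0.7063)) = 0.773.
μ = 6.721 − (-0.7063)·0.773 = 7.267.

μ ≈ 7.267, σ ≈ 0.773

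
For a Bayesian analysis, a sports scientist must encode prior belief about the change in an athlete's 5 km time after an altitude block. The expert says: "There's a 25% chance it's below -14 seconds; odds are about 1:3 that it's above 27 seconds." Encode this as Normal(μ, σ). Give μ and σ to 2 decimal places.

The p-quantile of Normal(μ,σ) is μ + z_p·σ, with z_{0.25} = -0.6745 and z_{0.75} = 0.6745.
Eliminate σ: μ = (z₂·x₁ − z₁·x₂)/(z₂ − z₁) = (0.6745·-14 − (-0.6745)·27)/1.349 = 6.50.
Then σ = (x₂ − x₁)/(z₂ − z₁) = (27 − -14)/1.349 = 30.39.

μ = 6.50, σ = 30.39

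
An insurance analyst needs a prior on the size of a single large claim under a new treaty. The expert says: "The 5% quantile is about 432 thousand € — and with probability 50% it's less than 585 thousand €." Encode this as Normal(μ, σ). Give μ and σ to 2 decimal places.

μ = 585.00, σ = 93.02

The p-quantile of Normal(μ,σ) is μ + z_p·σ, with z_{0.05} = -1.645 and z_{0.5} = 0.
Eliminate σ: μ = (z₂·x₁ − z₁·x₂)/(z₂ − z₁) = (0·432 − (-1.645)·585)/1.645 = 585.00.
Then σ = (x₂ − x₁)/(z₂ − z₁) = (585 − 432)/1.645 = 93.02.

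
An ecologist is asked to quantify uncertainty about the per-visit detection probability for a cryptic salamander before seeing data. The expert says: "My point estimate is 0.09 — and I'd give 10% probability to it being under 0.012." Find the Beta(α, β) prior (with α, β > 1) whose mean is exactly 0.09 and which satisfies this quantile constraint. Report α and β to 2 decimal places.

With mean 0.09 fixed, write α = 0.09s, β = 0.91s where s = α+β.
Need P(θ < 0.012) = 0.1 under Beta(0.09s, 0.91s). Normal approximation: (q−m)/√(m(1−m)/s) ≈ z_{0.1} = -1.28, so s ≈ 0.09·0.91·(-1.28)²/(0.012−0.09)² = 22.1.
At s = 22.1: P(θ<0.012) ≈ 0.027. Adjusting to match 0.1 gives s ≈ 12.10.
So α = 0.09·12.10 ≈ 1.09, β = 0.91·12.10 ≈ 11.01.

α ≈ 1.09, β ≈ 11.01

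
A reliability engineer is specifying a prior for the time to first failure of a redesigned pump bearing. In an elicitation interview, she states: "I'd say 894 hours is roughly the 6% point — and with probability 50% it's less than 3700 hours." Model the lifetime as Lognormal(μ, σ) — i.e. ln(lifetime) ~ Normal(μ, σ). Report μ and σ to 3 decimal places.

If T ~ Lognormal(μ,σ) then ln T ~ Normal(μ,σ), so the p-quantile of ln T is μ + z_p·σ.
ln(894) = 6.796 and ln(3700) = 8.216; z_{0.06} = -1.555, z_{0.5} = 0.
σ = (8.216 − 6.796)/(0 − (-1.555)) = 0.914.
μ = 6.796 − (-1.555)·0.914 = 8.216.

μ ≈ 8.216, σ ≈ 0.914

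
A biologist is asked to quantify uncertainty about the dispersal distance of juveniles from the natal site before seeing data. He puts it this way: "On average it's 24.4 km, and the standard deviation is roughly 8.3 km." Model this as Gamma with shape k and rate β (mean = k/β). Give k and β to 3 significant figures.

k ≈ 8.64, β ≈ 0.354

For Gamma(k, rate β): mean = k/β, variance = k/β², so CV = 1/√k.
CV = SD/mean = 8.3/24.4 = 0.3402, hence k = 1/CV² = 8.64.
Then β = k/mean = 8.64/24.4 = 0.354.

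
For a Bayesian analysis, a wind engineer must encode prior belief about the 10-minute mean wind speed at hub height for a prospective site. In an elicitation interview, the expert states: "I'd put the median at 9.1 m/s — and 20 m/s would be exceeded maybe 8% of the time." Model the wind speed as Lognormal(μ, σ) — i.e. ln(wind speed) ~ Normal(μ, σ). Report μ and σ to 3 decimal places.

If T ~ Lognormal(μ,σ) then ln T ~ Normal(μ,σ), so the p-quantile of ln T is μ + z_p·σ.
ln(9.1) = 2.208 and ln(20) = 2.996; z_{0.5} = 0, z_{0.92} = 1.405.
σ = (2.996 − 2.208)/(1.405 − (0)) = 0.560.
μ = 2.208 − (0)·0.560 = 2.208.

μ ≈ 2.208, σ ≈ 0.560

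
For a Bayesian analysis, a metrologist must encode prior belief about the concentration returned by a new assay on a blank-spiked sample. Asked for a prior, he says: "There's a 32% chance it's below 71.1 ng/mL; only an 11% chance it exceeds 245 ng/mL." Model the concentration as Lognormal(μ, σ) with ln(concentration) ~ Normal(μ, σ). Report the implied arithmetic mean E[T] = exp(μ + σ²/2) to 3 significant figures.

If T ~ Lognormal(μ,σ) then ln T ~ Normal(μ,σ), so the p-quantile of ln T is μ + z_p·σ.
ln(71.1) = 4.264 and ln(245) = 5.501; z_{0.32} = -0.4677, z_{0.89} = 1.227.
σ = (5.501 − 4.264)/(1.227 − (-0.4677)) = 0.730.
μ = 4.264 − (-0.4677)·0.730 = 4.606.
E[T] = exp(μ + σ²/2) = exp(4.606 + 0.2666) = 131 ng/mL.

E[T] ≈ 131 ng/mL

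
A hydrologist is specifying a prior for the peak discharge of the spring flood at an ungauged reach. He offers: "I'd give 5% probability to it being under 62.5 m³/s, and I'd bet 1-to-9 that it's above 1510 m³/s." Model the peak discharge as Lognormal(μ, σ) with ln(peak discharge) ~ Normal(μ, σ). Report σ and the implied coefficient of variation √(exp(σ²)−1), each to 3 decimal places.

If T ~ Lognormal(μ,σ) then ln T ~ Normal(μ,σ), so the p-quantile of ln T is μ + z_p·σ.
ln(62.5) = 4.135 and ln(1510) = 7.32; z_{0.05} = -1.645, z_{0.9} = 1.282.
σ = (7.32 − 4.135)/(1.282 − (-1.645)) = 1.088.
μ = 4.135 − (-1.645)·1.088 = 5.925.
CV = √(exp(σ²)−1) = √(exp(1.1843)−1) = 1.506.

σ ≈ 1.088, CV ≈ 1.506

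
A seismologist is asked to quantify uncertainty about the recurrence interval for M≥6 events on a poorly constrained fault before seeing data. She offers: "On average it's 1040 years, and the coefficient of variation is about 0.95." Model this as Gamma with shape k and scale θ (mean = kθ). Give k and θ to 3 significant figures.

For Gamma(k, scale θ): mean = kθ, variance = kθ², so CV = 1/√k.
CV = 0.95, hence k = 1/CV² = 1.11.
Then θ = mean/k = 1040/1.11 = 939.

k ≈ 1.11, θ ≈ 939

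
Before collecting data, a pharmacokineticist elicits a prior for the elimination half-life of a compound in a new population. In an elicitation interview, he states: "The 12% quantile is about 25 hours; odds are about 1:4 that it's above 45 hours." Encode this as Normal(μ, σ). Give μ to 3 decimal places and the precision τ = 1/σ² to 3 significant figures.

μ = 36.653, τ = 0.0102

The p-quantile of Normal(μ,σ) is μ + z_p·σ, with z_{0.12} = -1.175 and z_{0.8} = 0.8416.
Eliminate σ: μ = (z₂·x₁ − z₁·x₂)/(z₂ − z₁) = (0.8416·25 − (-1.175)·45)/2.017 = 36.653.
Then σ = (x₂ − x₁)/(z₂ − z₁) = (45 − 25)/2.017 = 9.918.
Precision τ = 1/σ² = 1/9.918² = 0.0102.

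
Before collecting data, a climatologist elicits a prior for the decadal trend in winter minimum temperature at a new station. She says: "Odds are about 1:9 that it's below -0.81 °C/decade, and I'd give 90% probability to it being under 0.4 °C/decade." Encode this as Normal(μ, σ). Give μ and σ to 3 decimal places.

μ = -0.205, σ = 0.472

For Normal(μ,σ), the p-quantile is μ + z_p·σ. Here z_{0.1} = -1.282, z_{0.9} = 1.282.
So -0.81 = μ − 1.282σ and 0.4 = μ + 1.282σ.
Subtracting: σ = (0.4 − -0.81)/(1.282 − (-1.282)) = 0.472.
Then μ = -0.81 − (-1.282)·0.472 = -0.205.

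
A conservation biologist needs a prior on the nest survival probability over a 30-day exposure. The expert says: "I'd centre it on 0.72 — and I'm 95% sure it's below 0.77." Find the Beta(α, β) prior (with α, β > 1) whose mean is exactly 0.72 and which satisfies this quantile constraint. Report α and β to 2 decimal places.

α ≈ 148.96, β ≈ 57.93

With mean 0.72 fixed, write α = 0.72s, β = 0.28s where s = α+β.
Need P(θ < 0.77) = 0.95 under Beta(0.72s, 0.28s). Normal approximation: (q−m)/√(m(1−m)/s) ≈ z_{0.95} = 1.64, so s ≈ 0.72·0.28·(1.64)²/(0.77−0.72)² = 218.2.
At s = 218.2: P(θ<0.77) ≈ 0.955. Adjusting to match 0.95 gives s ≈ 206.88.
So α = 0.72·206.88 ≈ 148.96, β = 0.28·206.88 ≈ 57.93.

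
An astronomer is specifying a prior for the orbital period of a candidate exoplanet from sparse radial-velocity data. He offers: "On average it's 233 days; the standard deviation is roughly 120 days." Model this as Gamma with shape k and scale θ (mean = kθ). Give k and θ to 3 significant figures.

For Gamma(k, scale θ): mean = kθ, variance = kθ², so CV = 1/√k.
CV = SD/mean = 120/233 = 0.515, hence k = 1/CV² = 3.77.
Then θ = mean/k = 233/3.77 = 61.8.

k ≈ 3.77, θ ≈ 61.8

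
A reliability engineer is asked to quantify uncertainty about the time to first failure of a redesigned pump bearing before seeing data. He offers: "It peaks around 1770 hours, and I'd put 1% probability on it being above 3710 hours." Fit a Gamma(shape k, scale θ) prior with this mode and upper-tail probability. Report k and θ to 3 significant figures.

k ≈ 9.89, θ ≈ 199

Gamma(k,θ) with k>1 has mode (k−1)θ, so θ = 1770/(k−1).
Need P(X < 3710) = 0.99 with θ tied to k this way. Start at k = 2, θ = 1770: P(X<3710) ≈ 0.619.
Too low — raise k to concentrate. Iterating converges to k ≈ 9.89.
Then θ = 1770/(9.89−1) ≈ 199.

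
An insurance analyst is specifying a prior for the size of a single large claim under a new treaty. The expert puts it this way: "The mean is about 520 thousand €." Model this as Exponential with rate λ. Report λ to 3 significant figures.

Exponential mean = 1/λ, so λ = 1/520.0 = 0.00192.

λ ≈ 0.00192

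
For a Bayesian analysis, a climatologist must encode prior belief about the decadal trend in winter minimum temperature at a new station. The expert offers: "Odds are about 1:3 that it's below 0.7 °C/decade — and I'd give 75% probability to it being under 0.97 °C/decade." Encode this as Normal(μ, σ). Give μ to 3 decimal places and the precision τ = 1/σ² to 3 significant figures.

For Normal(μ,σ), the p-quantile is μ + z_p·σ. Here z_{0.25} = -0.6745, z_{0.75} = 0.6745.
So 0.7 = μ − 0.6745σ and 0.97 = μ + 0.6745σ.
Subtracting: σ = (0.97 − 0.7)/(0.6745 − (-0.6745)) = 0.200.
Then μ = 0.7 − (-0.6745)·0.200 = 0.835.
Precision τ = 1/σ² = 1/0.2002² = 25.

μ = 0.835, τ = 25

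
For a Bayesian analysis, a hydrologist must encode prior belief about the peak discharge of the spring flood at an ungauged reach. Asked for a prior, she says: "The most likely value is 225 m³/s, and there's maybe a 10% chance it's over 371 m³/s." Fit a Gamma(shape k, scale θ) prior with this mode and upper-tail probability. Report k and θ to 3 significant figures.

k ≈ 8.54, θ ≈ 29.8

Gamma(k,θ) with k>1 has mode (k−1)θ, so θ = 225/(k−1).
Need P(X < 371) = 0.9 with θ tied to k this way. Start at k = 2, θ = 225: P(X<371) ≈ 0.491.
Too low — raise k to concentrate. Iterating converges to k ≈ 8.54.
Then θ = 225/(8.54−1) ≈ 29.8.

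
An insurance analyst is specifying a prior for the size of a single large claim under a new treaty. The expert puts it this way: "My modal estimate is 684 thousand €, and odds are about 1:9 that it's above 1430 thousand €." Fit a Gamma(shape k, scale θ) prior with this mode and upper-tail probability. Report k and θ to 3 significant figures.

Gamma(k,θ) with k>1 has mode (k−1)θ, so θ = 684/(k−1).
Need P(X < 1430) = 0.9 with θ tied to k this way. Start at k = 2, θ = 684: P(X<1430) ≈ 0.618.
Too low — raise k to concentrate. Iterating converges to k ≈ 4.53.
Then θ = 684/(4.53−1) ≈ 194.

k ≈ 4.53, θ ≈ 194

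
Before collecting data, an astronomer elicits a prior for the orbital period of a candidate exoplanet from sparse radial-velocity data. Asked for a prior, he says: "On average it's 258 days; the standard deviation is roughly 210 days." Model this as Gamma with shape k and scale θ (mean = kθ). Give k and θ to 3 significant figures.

k ≈ 1.51, θ ≈ 171

For Gamma(k, scale θ): mean = kθ, variance = kθ², so CV = 1/√k.
CV = SD/mean = 210/258 = 0.814, hence k = 1/CV² = 1.51.
Then θ = mean/k = 258/1.51 = 171.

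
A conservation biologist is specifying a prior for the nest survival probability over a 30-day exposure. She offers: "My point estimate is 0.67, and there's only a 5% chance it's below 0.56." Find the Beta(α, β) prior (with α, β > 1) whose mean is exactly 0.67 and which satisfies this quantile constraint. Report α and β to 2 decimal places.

α ≈ 34.84, β ≈ 17.16

With mean 0.67 fixed, write α = 0.67s, β = 0.33s where s = α+β.
Need P(θ < 0.56) = 0.05 under Beta(0.67s, 0.33s). Normal approximation: (q−m)/√(m(1−m)/s) ≈ z_{0.05} = -1.64, so s ≈ 0.67·0.33·(-1.64)²/(0.56−0.67)² = 49.4.
At s = 49.4: P(θ<0.56) ≈ 0.054. Adjusting to match 0.05 gives s ≈ 52.00.
So α = 0.67·52.00 ≈ 34.84, β = 0.33·52.00 ≈ 17.16.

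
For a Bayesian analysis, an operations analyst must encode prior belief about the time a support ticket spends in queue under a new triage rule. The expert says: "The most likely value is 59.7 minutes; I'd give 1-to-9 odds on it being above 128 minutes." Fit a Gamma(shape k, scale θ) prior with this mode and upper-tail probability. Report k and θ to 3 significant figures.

k ≈ 4.3, θ ≈ 18.1

Gamma(k,θ) with k>1 has mode (k−1)θ, so θ = 59.7/(k−1).
Need P(X < 128) = 0.9 with θ tied to k this way. Start at k = 2, θ = 59.7: P(X<128) ≈ 0.632.
Too low — raise k to concentrate. Iterating converges to k ≈ 4.3.
Then θ = 59.7/(4.3−1) ≈ 18.1.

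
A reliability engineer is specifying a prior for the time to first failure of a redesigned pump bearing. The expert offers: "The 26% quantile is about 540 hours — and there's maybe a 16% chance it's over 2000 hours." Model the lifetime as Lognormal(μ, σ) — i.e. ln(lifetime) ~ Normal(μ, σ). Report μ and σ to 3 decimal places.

μ ≈ 6.806, σ ≈ 0.799

If T ~ Lognormal(μ,σ) then ln T ~ Normal(μ,σ), so the p-quantile of ln T is μ + z_p·σ.
ln(540) = 6.292 and ln(2000) = 7.601; z_{0.26} = -0.6433, z_{0.84} = 0.9945.
σ = (7.601 − 6.292)/(0.9945 − (-0.6433)) = 0.799.
μ = 6.292 − (-0.6433)·0.799 = 6.806.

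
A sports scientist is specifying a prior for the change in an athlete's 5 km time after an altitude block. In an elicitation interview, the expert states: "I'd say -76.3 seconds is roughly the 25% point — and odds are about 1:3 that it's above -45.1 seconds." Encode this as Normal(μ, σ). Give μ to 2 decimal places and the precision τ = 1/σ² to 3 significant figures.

For Normal(μ,σ), the p-quantile is μ + z_p·σ. Here z_{0.25} = -0.6745, z_{0.75} = 0.6745.
So -76.3 = μ − 0.6745σ and -45.1 = μ + 0.6745σ.
Subtracting: σ = (-45.1 − -76.3)/(0.6745 − (-0.6745)) = 23.13.
Then μ = -76.3 − (-0.6745)·23.13 = -60.70.
Precision τ = 1/σ² = 1/23.13² = 0.00187.

μ = -60.70, τ = 0.00187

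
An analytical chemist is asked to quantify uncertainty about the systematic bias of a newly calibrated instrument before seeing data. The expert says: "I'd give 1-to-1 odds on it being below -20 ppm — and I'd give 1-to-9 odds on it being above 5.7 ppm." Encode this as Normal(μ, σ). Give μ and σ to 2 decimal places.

The p-quantile of Normal(μ,σ) is μ + z_p·σ, with z_{0.5} = 0 and z_{0.9} = 1.282.
Eliminate σ: μ = (z₂·x₁ − z₁·x₂)/(z₂ − z₁) = (1.282·-20 − (0)·5.7)/1.282 = -20.00.
Then σ = (x₂ − x₁)/(z₂ − z₁) = (5.7 − -20)/1.282 = 20.05.

μ = -20.00, σ = 20.05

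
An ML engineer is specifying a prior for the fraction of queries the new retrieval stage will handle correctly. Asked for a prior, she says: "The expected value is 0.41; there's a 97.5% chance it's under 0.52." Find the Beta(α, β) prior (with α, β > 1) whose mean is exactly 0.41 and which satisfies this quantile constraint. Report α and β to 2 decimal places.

With mean 0.41 fixed, write α = 0.41s, β = 0.59s where s = α+β.
Need P(θ < 0.52) = 0.975 under Beta(0.41s, 0.59s). Normal approximation: (q−m)/√(m(1−m)/s) ≈ z_{0.975} = 1.96, so s ≈ 0.41·0.59·(1.96)²/(0.52−0.41)² = 76.8.
At s = 76.8: P(θ<0.52) ≈ 0.974. Adjusting to match 0.975 gives s ≈ 78.46.
So α = 0.41·78.46 ≈ 32.17, β = 0.59·78.46 ≈ 46.29.

α ≈ 32.17, β ≈ 46.29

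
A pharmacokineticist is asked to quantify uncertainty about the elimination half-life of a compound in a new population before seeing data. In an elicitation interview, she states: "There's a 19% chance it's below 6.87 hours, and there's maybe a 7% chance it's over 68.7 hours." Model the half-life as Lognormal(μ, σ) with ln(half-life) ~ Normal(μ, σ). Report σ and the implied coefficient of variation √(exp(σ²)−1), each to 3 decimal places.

If T ~ Lognormal(μ,σ) then ln T ~ Normal(μ,σ), so the p-quantile of ln T is μ + z_p·σ.
ln(6.87) = 1.927 and ln(68.7) = 4.23; z_{0.19} = -0.8779, z_{0.93} = 1.476.
σ = (4.23 − 1.927)/(1.476 − (-0.8779)) = 0.978.
μ = 1.927 − (-0.8779)·0.978 = 2.786.
CV = √(exp(σ²)−1) = √(exp(0.9570)−1) = 1.266.

σ ≈ 0.978, CV ≈ 1.266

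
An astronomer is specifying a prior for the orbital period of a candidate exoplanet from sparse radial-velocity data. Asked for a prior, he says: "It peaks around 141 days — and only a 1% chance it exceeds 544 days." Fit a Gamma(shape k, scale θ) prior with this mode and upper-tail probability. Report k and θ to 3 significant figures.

k ≈ 3.32, θ ≈ 60.9

Gamma(k,θ) with k>1 has mode (k−1)θ, so θ = 141/(k−1).
Need P(X < 544) = 0.99 with θ tied to k this way. Start at k = 2, θ = 141: P(X<544) ≈ 0.897.
Too low — raise k to concentrate. Iterating converges to k ≈ 3.32.
Then θ = 141/(3.32−1) ≈ 60.9.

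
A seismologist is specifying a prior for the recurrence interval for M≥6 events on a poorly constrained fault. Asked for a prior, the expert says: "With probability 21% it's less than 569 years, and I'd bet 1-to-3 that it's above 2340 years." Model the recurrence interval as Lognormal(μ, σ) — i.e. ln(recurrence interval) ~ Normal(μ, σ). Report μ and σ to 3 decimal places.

If T ~ Lognormal(μ,σ) then ln T ~ Normal(μ,σ), so the p-quantile of ln T is μ + z_p·σ.
ln(569) = 6.344 and ln(2340) = 7.758; z_{0.21} = -0.8064, z_{0.75} = 0.6745.
σ = (7.758 − 6.344)/(0.6745 − (-0.8064)) = 0.955.
μ = 6.344 − (-0.8064)·0.955 = 7.114.

μ ≈ 7.114, σ ≈ 0.955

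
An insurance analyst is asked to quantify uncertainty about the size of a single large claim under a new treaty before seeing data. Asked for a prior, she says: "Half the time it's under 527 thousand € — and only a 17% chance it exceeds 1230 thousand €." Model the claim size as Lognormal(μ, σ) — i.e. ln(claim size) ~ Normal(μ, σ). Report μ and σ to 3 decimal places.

μ ≈ 6.267, σ ≈ 0.888

If T ~ Lognormal(μ,σ) then ln T ~ Normal(μ,σ), so the p-quantile of ln T is μ + z_p·σ.
ln(527) = 6.267 and ln(1230) = 7.115; z_{0.5} = 0, z_{0.83} = 0.9542.
σ = (7.115 − 6.267)/(0.9542 − (0)) = 0.888.
μ = 6.267 − (0)·0.888 = 6.267.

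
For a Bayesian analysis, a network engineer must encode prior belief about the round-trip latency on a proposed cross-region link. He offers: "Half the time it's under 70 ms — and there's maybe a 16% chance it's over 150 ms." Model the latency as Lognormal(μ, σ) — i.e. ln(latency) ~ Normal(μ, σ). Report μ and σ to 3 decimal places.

If T ~ Lognormal(μ,σ) then ln T ~ Normal(μ,σ), so the p-quantile of ln T is μ + z_p·σ.
ln(70) = 4.248 and ln(150) = 5.011; z_{0.5} = 0, z_{0.84} = 0.9945.
σ = (5.011 − 4.248)/(0.9945 − (0)) = 0.766.
μ = 4.248 − (0)·0.766 = 4.248.

μ ≈ 4.248, σ ≈ 0.766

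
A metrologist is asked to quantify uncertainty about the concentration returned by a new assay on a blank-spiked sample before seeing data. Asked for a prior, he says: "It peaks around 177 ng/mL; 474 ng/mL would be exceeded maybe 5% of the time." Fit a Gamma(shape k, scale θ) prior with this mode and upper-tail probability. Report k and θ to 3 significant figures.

k ≈ 3.78, θ ≈ 63.8

Gamma(k,θ) with k>1 has mode (k−1)θ, so θ = 177/(k−1).
Need P(X < 474) = 0.95 with θ tied to k this way. Start at k = 2, θ = 177: P(X<474) ≈ 0.747.
Too low — raise k to concentrate. Iterating converges to k ≈ 3.78.
Then θ = 177/(3.78−1) ≈ 63.8.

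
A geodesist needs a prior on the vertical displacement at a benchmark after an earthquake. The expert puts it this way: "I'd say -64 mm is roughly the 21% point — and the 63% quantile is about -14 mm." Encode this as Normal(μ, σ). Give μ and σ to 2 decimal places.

The p-quantile of Normal(μ,σ) is μ + z_p·σ, with z_{0.21} = -0.8064 and z_{0.63} = 0.3319.
Eliminate σ: μ = (z₂·x₁ − z₁·x₂)/(z₂ − z₁) = (0.3319·-64 − (-0.8064)·-14)/1.138 = -28.58.
Then σ = (x₂ − x₁)/(z₂ − z₁) = (-14 − -64)/1.138 = 43.93.

μ = -28.58, σ = 43.93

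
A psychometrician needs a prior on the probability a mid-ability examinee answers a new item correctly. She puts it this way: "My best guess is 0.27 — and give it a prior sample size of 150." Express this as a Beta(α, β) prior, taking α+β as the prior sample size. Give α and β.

Under the effective-sample-size interpretation, Beta(α, β) has prior mean α/(α+β) and prior sample size α+β.
So α+β = 150 and α/(α+β) = 0.27, giving α = 0.27·150 = 40.5 and β = 150 − 40.5 = 109.5.

α = 40.5, β = 109.5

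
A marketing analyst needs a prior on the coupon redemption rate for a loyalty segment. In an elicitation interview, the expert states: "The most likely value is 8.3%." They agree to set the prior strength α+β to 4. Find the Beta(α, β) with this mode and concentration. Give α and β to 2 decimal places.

α = 1.17, β = 2.83

For α,β > 1 the Beta mode is (α−1)/(α+β−2). With α+β = 4, the mode is (α−1)/2.
Set (α−1)/2 = 0.083 → α = 1 + 0.083·2 = 1.17.
β = 4 − α = 2.83.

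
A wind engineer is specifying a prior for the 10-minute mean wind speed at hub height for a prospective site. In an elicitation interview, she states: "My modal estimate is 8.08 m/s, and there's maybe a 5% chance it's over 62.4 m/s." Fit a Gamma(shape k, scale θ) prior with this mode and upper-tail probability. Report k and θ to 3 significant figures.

k ≈ 1.51, θ ≈ 15.9

Gamma(k,θ) with k>1 has mode (k−1)θ, so θ = 8.08/(k−1).
Need P(X < 62.4) = 0.95 with θ tied to k this way. Start at k = 2, θ = 8.08: P(X<62.4) ≈ 0.996.
Too high — lower k to spread out. Iterating converges to k ≈ 1.51.
Then θ = 8.08/(1.51−1) ≈ 15.9.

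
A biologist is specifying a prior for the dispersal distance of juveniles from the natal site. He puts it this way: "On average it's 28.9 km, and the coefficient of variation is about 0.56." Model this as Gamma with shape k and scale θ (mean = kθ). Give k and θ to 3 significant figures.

k ≈ 3.19, θ ≈ 9.06

For Gamma(k, scale θ): mean = kθ, variance = kθ², so CV = 1/√k.
CV = 0.56, hence k = 1/CV² = 3.19.
Then θ = mean/k = 28.9/3.19 = 9.06.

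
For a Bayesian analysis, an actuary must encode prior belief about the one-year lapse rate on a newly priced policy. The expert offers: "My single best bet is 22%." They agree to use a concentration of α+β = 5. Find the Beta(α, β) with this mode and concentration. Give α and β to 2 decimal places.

α = 1.66, β = 3.34

For α,β > 1 the Beta mode is (α−1)/(α+β−2). With α+β = 5, the mode is (α−1)/3.
Set (α−1)/3 = 0.22 → α = 1 + 0.22·3 = 1.66.
β = 5 − α = 3.34.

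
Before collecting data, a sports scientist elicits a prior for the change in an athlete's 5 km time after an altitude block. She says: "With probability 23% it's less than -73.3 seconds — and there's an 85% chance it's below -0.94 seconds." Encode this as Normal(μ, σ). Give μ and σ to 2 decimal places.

μ = -43.18, σ = 40.76

The p-quantile of Normal(μ,σ) is μ + z_p·σ, with z_{0.23} = -0.7388 and z_{0.85} = 1.036.
Eliminate σ: μ = (z₂·x₁ − z₁·x₂)/(z₂ − z₁) = (1.036·-73.3 − (-0.7388)·-0.94)/1.775 = -43.18.
Then σ = (x₂ − x₁)/(z₂ − z₁) = (-0.94 − -73.3)/1.775 = 40.76.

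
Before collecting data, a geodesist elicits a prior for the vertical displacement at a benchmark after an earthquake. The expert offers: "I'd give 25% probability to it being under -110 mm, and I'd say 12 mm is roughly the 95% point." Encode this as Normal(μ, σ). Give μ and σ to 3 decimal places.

For Normal(μ,σ), the p-quantile is μ + z_p·σ. Here z_{0.25} = -0.6745, z_{0.95} = 1.645.
So -110 = μ − 0.6745σ and 12 = μ + 1.645σ.
Subtracting: σ = (12 − -110)/(1.645 − (-0.6745)) = 52.601.
Then μ = -110 − (-0.6745)·52.601 = -74.521.

μ = -74.521, σ = 52.601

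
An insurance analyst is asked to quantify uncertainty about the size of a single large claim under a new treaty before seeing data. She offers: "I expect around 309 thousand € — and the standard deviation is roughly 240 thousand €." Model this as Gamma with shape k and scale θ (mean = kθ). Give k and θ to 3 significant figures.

k ≈ 1.66, θ ≈ 186

For Gamma(k, scale θ): mean = kθ, variance = kθ², so CV = 1/√k.
CV = SD/mean = 240/309 = 0.7767, hence k = 1/CV² = 1.66.
Then θ = mean/k = 309/1.66 = 186.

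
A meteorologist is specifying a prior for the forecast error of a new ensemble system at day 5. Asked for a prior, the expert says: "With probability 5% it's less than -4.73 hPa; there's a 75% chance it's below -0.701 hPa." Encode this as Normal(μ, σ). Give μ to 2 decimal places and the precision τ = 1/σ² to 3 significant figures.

μ = -1.87, τ = 0.331

The p-quantile of Normal(μ,σ) is μ + z_p·σ, with z_{0.05} = -1.645 and z_{0.75} = 0.6745.
Eliminate σ: μ = (z₂·x₁ − z₁·x₂)/(z₂ − z₁) = (0.6745·-4.73 − (-1.645)·-0.701)/2.319 = -1.87.
Then σ = (x₂ − x₁)/(z₂ − z₁) = (-0.701 − -4.73)/2.319 = 1.74.
Precision τ = 1/σ² = 1/1.737² = 0.331.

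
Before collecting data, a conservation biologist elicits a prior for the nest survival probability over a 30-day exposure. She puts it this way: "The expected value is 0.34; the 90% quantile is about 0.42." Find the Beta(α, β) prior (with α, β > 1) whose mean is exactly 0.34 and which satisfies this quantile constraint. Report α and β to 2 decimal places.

α ≈ 20.02, β ≈ 38.86

With mean 0.34 fixed, write α = 0.34s, β = 0.66s where s = α+β.
Need P(θ < 0.42) = 0.9 under Beta(0.34s, 0.66s). Normal approximation: (q−m)/√(m(1−m)/s) ≈ z_{0.9} = 1.28, so s ≈ 0.34·0.66·(1.28)²/(0.42−0.34)² = 57.6.
At s = 57.6: P(θ<0.42) ≈ 0.898. Adjusting to match 0.9 gives s ≈ 58.88.
So α = 0.34·58.88 ≈ 20.02, β = 0.66·58.88 ≈ 38.86.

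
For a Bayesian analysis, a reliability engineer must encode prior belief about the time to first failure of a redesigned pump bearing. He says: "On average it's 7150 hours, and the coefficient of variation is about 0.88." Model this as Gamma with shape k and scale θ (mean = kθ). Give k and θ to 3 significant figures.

k ≈ 1.29, θ ≈ 5540

For Gamma(k, scale θ): mean = kθ, variance = kθ², so CV = 1/√k.
CV = 0.88, hence k = 1/CV² = 1.29.
Then θ = mean/k = 7150/1.29 = 5540.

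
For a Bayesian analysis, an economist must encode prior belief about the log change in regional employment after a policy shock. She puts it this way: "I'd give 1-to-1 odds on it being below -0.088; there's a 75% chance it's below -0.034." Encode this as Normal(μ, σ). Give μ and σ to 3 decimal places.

For Normal(μ,σ), the p-quantile is μ + z_p·σ. Here z_{0.5} = 0, z_{0.75} = 0.6745.
So -0.088 = μ + 0σ and -0.034 = μ + 0.6745σ.
Subtracting: σ = (-0.034 − -0.088)/(0.6745 − (0)) = 0.080.
Then μ = -0.088 − (0)·0.080 = -0.088.

μ = -0.088, σ = 0.080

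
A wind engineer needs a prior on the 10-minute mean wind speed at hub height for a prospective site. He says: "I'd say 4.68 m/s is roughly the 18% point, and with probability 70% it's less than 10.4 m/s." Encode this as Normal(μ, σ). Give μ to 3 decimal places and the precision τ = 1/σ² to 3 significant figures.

μ = 8.317, τ = 0.0634

The p-quantile of Normal(μ,σ) is μ + z_p·σ, with z_{0.18} = -0.9154 and z_{0.7} = 0.5244.
Eliminate σ: μ = (z₂·x₁ − z₁·x₂)/(z₂ − z₁) = (0.5244·4.68 − (-0.9154)·10.4)/1.44 = 8.317.
Then σ = (x₂ − x₁)/(z₂ − z₁) = (10.4 − 4.68)/1.44 = 3.973.
Precision τ = 1/σ² = 1/3.973² = 0.0634.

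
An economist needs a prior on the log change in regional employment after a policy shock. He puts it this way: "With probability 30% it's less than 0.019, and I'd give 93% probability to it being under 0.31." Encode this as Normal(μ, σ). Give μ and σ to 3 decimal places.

μ = 0.095, σ = 0.145

The p-quantile of Normal(μ,σ) is μ + z_p·σ, with z_{0.3} = -0.5244 and z_{0.93} = 1.476.
Eliminate σ: μ = (z₂·x₁ − z₁·x₂)/(z₂ − z₁) = (1.476·0.019 − (-0.5244)·0.31)/2 = 0.095.
Then σ = (x₂ − x₁)/(z₂ − z₁) = (0.31 − 0.019)/2 = 0.145.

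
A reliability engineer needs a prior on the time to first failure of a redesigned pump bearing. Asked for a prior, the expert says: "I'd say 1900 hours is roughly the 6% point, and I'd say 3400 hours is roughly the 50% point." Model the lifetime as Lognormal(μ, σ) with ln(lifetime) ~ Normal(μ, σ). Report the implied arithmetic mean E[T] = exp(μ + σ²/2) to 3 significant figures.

E[T] ≈ 3650 hours

If T ~ Lognormal(μ,σ) then ln T ~ Normal(μ,σ), so the p-quantile of ln T is μ + z_p·σ.
ln(1900) = 7.55 and ln(3400) = 8.132; z_{0.06} = -1.555, z_{0.5} = 0.
σ = (8.132 − 7.55)/(0 − (-1.555)) = 0.374.
μ = 7.55 − (-1.555)·0.374 = 8.132.
E[T] = exp(μ + σ²/2) = exp(8.132 + 0.0700) = 3650 hours.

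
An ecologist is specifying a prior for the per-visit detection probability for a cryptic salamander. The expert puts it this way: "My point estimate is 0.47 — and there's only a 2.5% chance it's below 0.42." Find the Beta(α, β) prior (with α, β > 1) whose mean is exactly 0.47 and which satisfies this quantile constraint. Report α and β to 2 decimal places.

α ≈ 178.15, β ≈ 200.90

With mean 0.47 fixed, write α = 0.47s, β = 0.53s where s = α+β.
Need P(θ < 0.42) = 0.025 under Beta(0.47s, 0.53s). Normal approximation: (q−m)/√(m(1−m)/s) ≈ z_{0.025} = -1.96, so s ≈ 0.47·0.53·(-1.96)²/(0.42−0.47)² = 382.8.
At s = 382.8: P(θ<0.42) ≈ 0.024. Adjusting to match 0.025 gives s ≈ 379.05.
So α = 0.47·379.05 ≈ 178.15, β = 0.53·379.05 ≈ 200.90.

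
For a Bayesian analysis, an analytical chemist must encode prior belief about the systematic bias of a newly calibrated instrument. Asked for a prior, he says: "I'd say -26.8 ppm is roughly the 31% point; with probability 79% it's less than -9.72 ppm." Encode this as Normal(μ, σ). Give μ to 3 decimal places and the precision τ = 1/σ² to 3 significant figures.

μ = -20.297, τ = 0.00581

For Normal(μ,σ), the p-quantile is μ + z_p·σ. Here z_{0.31} = -0.4959, z_{0.79} = 0.8064.
So -26.8 = μ − 0.4959σ and -9.72 = μ + 0.8064σ.
Subtracting: σ = (-9.72 − -26.8)/(0.8064 − (-0.4959)) = 13.116.
Then μ = -26.8 − (-0.4959)·13.116 = -20.297.
Precision τ = 1/σ² = 1/13.12² = 0.00581.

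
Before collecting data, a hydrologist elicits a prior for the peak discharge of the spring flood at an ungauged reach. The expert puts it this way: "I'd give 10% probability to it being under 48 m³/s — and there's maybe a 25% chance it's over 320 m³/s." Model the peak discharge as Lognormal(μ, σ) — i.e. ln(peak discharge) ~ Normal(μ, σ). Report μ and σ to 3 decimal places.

If T ~ Lognormal(μ,σ) then ln T ~ Normal(μ,σ), so the p-quantile of ln T is μ + z_p·σ.
ln(48) = 3.871 and ln(320) = 5.768; z_{0.1} = -1.282, z_{0.75} = 0.6745.
σ = (5.768 − 3.871)/(0.6745 − (-1.282)) = 0.970.
μ = 3.871 − (-1.282)·0.970 = 5.114.

μ ≈ 5.114, σ ≈ 0.970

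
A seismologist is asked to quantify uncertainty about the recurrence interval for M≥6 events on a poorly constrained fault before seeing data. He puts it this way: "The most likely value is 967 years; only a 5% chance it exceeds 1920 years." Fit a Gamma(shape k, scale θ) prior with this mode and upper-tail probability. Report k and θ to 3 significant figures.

k ≈ 6.89, θ ≈ 164

Gamma(k,θ) with k>1 has mode (k−1)θ, so θ = 967/(k−1).
Need P(X < 1920) = 0.95 with θ tied to k this way. Start at k = 2, θ = 967: P(X<1920) ≈ 0.590.
Too low — raise k to concentrate. Iterating converges to k ≈ 6.89.
Then θ = 967/(6.89−1) ≈ 164.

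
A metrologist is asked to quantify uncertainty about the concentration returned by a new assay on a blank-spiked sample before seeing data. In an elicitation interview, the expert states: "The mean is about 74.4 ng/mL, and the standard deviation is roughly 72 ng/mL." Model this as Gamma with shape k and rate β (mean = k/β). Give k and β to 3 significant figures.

k ≈ 1.07, β ≈ 0.0144

For Gamma(k, rate β): mean = k/β, variance = k/β², so CV = 1/√k.
CV = SD/mean = 72/74.4 = 0.9677, hence k = 1/CV² = 1.07.
Then β = k/mean = 1.07/74.4 = 0.0144.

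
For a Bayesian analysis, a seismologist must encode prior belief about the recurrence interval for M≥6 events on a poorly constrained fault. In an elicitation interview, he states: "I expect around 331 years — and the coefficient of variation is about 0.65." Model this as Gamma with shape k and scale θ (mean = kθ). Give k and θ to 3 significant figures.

For Gamma(k, scale θ): mean = kθ, variance = kθ², so CV = 1/√k.
CV = 0.65, hence k = 1/CV² = 2.37.
Then θ = mean/k = 331/2.37 = 140.

k ≈ 2.37, θ ≈ 140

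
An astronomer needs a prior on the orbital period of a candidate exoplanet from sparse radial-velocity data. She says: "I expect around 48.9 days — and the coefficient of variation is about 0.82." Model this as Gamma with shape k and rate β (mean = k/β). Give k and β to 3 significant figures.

For Gamma(k, rate β): mean = k/β, variance = k/β², so CV = 1/√k.
CV = 0.82, hence k = 1/CV² = 1.49.
Then β = k/mean = 1.49/48.9 = 0.0304.

k ≈ 1.49, β ≈ 0.0304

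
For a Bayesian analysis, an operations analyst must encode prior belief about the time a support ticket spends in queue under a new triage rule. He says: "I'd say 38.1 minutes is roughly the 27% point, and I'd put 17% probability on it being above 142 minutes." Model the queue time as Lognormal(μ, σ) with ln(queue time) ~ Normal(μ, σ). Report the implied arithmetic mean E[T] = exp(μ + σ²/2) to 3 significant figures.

E[T] ≈ 90.7 minutes

If T ~ Lognormal(μ,σ) then ln T ~ Normal(μ,σ), so the p-quantile of ln T is μ + z_p·σ.
ln(38.1) = 3.64 and ln(142) = 4.956; z_{0.27} = -0.6128, z_{0.83} = 0.9542.
σ = (4.956 − 3.64)/(0.9542 − (-0.6128)) = 0.840.
μ = 3.64 − (-0.6128)·0.840 = 4.155.
E[T] = exp(μ + σ²/2) = exp(4.155 + 0.3525) = 90.7 minutes.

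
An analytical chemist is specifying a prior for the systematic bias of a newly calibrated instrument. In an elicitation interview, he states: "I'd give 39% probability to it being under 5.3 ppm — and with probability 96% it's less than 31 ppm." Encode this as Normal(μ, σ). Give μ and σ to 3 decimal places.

μ = 8.836, σ = 12.660

The p-quantile of Normal(μ,σ) is μ + z_p·σ, with z_{0.39} = -0.2793 and z_{0.96} = 1.751.
Eliminate σ: μ = (z₂·x₁ − z₁·x₂)/(z₂ − z₁) = (1.751·5.3 − (-0.2793)·31)/2.03 = 8.836.
Then σ = (x₂ − x₁)/(z₂ − z₁) = (31 − 5.3)/2.03 = 12.660.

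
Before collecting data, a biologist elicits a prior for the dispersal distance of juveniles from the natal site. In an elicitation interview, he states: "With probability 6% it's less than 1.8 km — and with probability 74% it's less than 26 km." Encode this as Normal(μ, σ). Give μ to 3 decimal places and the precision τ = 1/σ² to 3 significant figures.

For Normal(μ,σ), the p-quantile is μ + z_p·σ. Here z_{0.06} = -1.555, z_{0.74} = 0.6433.
So 1.8 = μ − 1.555σ and 26 = μ + 0.6433σ.
Subtracting: σ = (26 − 1.8)/(0.6433 − (-1.555)) = 11.009.
Then μ = 1.8 − (-1.555)·11.009 = 18.917.
Precision τ = 1/σ² = 1/11.01² = 0.00825.

μ = 18.917, τ = 0.00825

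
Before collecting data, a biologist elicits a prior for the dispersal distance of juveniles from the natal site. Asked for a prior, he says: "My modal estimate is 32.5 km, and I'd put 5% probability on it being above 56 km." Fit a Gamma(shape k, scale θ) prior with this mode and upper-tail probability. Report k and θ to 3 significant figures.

k ≈ 10.4, θ ≈ 3.45

Gamma(k,θ) with k>1 has mode (k−1)θ, so θ = 32.5/(k−1).
Need P(X < 56) = 0.95 with θ tied to k this way. Start at k = 2, θ = 32.5: P(X<56) ≈ 0.514.
Too low — raise k to concentrate. Iterating converges to k ≈ 10.4.
Then θ = 32.5/(10.4−1) ≈ 3.45.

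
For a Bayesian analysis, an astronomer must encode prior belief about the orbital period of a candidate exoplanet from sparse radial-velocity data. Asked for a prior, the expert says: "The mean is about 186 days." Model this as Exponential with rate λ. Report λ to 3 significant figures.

λ ≈ 0.00538

Exponential mean = 1/λ, so λ = 1/186.0 = 0.00538.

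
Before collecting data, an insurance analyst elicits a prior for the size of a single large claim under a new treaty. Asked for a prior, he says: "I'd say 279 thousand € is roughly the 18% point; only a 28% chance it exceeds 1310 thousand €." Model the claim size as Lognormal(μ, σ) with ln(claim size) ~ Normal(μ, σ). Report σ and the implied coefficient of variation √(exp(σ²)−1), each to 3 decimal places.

If T ~ Lognormal(μ,σ) then ln T ~ Normal(μ,σ), so the p-quantile of ln T is μ + z_p·σ.
ln(279) = 5.631 and ln(1310) = 7.178; z_{0.18} = -0.9154, z_{0.72} = 0.5828.
σ = (7.178 − 5.631)/(0.5828 − (-0.9154)) = 1.032.
μ = 5.631 − (-0.9154)·1.032 = 6.576.
CV = √(exp(σ²)−1) = √(exp(1.0656)−1) = 1.379.

σ ≈ 1.032, CV ≈ 1.379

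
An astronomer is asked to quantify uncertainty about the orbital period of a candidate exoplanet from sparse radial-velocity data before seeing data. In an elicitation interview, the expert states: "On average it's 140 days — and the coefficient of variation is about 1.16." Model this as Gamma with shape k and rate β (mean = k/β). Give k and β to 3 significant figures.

k ≈ 0.743, β ≈ 0.00531

For Gamma(k, rate β): mean = k/β, variance = k/β², so CV = 1/√k.
CV = 1.16, hence k = 1/CV² = 0.743.
Then β = k/mean = 0.743/140 = 0.00531.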